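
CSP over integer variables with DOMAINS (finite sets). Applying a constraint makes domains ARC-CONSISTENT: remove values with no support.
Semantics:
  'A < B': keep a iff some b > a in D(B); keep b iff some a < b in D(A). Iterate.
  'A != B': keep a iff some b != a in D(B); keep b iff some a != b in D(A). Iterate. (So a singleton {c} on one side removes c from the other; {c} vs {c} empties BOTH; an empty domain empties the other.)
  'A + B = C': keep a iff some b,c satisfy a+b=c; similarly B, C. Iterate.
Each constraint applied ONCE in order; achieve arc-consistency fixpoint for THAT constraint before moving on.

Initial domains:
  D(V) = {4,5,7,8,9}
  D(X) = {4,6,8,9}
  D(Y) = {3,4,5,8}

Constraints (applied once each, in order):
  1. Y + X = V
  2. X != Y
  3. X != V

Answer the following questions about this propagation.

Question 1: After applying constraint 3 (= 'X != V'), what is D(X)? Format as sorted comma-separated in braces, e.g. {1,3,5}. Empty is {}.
Constraint 1 (Y + X = V) on D(Y)={3,4,5,8} D(X)={4,6,8,9} D(V)={4,5,7,8,9}: Y {3,4,5,8}->{3,4,5}; X {4,6,8,9}->{4,6}; V {4,5,7,8,9}->{7,8,9}
Constraint 2 (X != Y) on D(X)={4,6} D(Y)={3,4,5}: no change
Constraint 3 (X != V) on D(X)={4,6} D(V)={7,8,9}: no change
So after constraint 3: D(X) = {4,6}

Answer: {4,6}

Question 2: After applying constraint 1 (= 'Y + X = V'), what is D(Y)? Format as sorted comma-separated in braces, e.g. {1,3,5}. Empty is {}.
Constraint 1 (Y + X = V) on D(Y)={3,4,5,8} D(X)={4,6,8,9} D(V)={4,5,7,8,9}: Y {3,4,5,8}->{3,4,5}; X {4,6,8,9}->{4,6}; V {4,5,7,8,9}->{7,8,9}
So after constraint 1: D(Y) = {3,4,5}

Answer: {3,4,5}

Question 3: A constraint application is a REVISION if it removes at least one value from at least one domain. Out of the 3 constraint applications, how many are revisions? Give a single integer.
Constraint 1 (Y + X = V) on D(Y)={3,4,5,8} D(X)={4,6,8,9} D(V)={4,5,7,8,9}: Y {3,4,5,8}->{3,4,5}; X {4,6,8,9}->{4,6}; V {4,5,7,8,9}->{7,8,9} => REVISION
Constraint 2 (X != Y) on D(X)={4,6} D(Y)={3,4,5}: no change => not a revision
Constraint 3 (X != V) on D(X)={4,6} D(V)={7,8,9}: no change => not a revision
Total revisions = 1

Answer: 1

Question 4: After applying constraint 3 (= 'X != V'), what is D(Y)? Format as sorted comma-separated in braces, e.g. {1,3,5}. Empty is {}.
Answer: {3,4,5}

Derivation:
Constraint 1 (Y + X = V) on D(Y)={3,4,5,8} D(X)={4,6,8,9} D(V)={4,5,7,8,9}: Y {3,4,5,8}->{3,4,5}; X {4,6,8,9}->{4,6}; V {4,5,7,8,9}->{7,8,9}
Constraint 2 (X != Y) on D(X)={4,6} D(Y)={3,4,5}: no change
Constraint 3 (X != V) on D(X)={4,6} D(V)={7,8,9}: no change
So after constraint 3: D(Y) = {3,4,5}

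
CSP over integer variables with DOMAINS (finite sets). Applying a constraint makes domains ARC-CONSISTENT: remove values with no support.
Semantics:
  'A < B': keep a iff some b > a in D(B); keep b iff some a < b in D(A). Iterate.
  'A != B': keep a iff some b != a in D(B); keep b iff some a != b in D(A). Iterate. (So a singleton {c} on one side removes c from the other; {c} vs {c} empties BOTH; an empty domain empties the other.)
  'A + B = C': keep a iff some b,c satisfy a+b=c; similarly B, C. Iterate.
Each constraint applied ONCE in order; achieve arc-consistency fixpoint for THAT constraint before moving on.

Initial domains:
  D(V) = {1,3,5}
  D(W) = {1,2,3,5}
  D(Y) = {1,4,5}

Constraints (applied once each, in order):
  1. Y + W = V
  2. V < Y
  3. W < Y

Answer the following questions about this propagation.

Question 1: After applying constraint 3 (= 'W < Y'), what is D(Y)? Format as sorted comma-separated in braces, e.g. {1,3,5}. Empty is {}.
Constraint 1 (Y + W = V) on D(Y)={1,4,5} D(W)={1,2,3,5} D(V)={1,3,5}: Y {1,4,5}->{1,4}; W {1,2,3,5}->{1,2}; V {1,3,5}->{3,5}
Constraint 2 (V < Y) on D(V)={3,5} D(Y)={1,4}: V {3,5}->{3}; Y {1,4}->{4}
Constraint 3 (W < Y) on D(W)={1,2} D(Y)={4}: no change
So after constraint 3: D(Y) = {4}

Answer: {4}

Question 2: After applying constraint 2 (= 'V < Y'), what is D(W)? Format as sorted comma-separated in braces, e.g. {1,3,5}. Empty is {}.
Answer: {1,2}

Derivation:
Constraint 1 (Y + W = V) on D(Y)={1,4,5} D(W)={1,2,3,5} D(V)={1,3,5}: Y {1,4,5}->{1,4}; W {1,2,3,5}->{1,2}; V {1,3,5}->{3,5}
Constraint 2 (V < Y) on D(V)={3,5} D(Y)={1,4}: V {3,5}->{3}; Y {1,4}->{4}
So after constraint 2: D(W) = {1,2}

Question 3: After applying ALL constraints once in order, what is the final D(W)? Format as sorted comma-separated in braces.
Constraint 1 (Y + W = V) on D(Y)={1,4,5} D(W)={1,2,3,5} D(V)={1,3,5}: Y {1,4,5}->{1,4}; W {1,2,3,5}->{1,2}; V {1,3,5}->{3,5}
Constraint 2 (V < Y) on D(V)={3,5} D(Y)={1,4}: V {3,5}->{3}; Y {1,4}->{4}
Constraint 3 (W < Y) on D(W)={1,2} D(Y)={4}: no change
So after all 3 constraints: D(W) = {1,2}

Answer: {1,2}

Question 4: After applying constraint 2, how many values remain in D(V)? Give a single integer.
Answer: 1

Derivation:
Constraint 1 (Y + W = V) on D(Y)={1,4,5} D(W)={1,2,3,5} D(V)={1,3,5}: Y {1,4,5}->{1,4}; W {1,2,3,5}->{1,2}; V {1,3,5}->{3,5}
Constraint 2 (V < Y) on D(V)={3,5} D(Y)={1,4}: V {3,5}->{3}; Y {1,4}->{4}
So after constraint 2: D(V)={3}, size = 1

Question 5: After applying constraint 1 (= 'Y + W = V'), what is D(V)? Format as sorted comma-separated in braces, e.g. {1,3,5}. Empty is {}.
Constraint 1 (Y + W = V) on D(Y)={1,4,5} D(W)={1,2,3,5} D(V)={1,3,5}: Y {1,4,5}->{1,4}; W {1,2,3,5}->{1,2}; V {1,3,5}->{3,5}
So after constraint 1: D(V) = {3,5}

Answer: {3,5}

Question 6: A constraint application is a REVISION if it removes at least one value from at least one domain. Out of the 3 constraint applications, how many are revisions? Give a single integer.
Constraint 1 (Y + W = V) on D(Y)={1,4,5} D(W)={1,2,3,5} D(V)={1,3,5}: Y {1,4,5}->{1,4}; W {1,2,3,5}->{1,2}; V {1,3,5}->{3,5} => REVISION
Constraint 2 (V < Y) on D(V)={3,5} D(Y)={1,4}: V {3,5}->{3}; Y {1,4}->{4} => REVISION
Constraint 3 (W < Y) on D(W)={1,2} D(Y)={4}: no change => not a revision
Total revisions = 2

Answer: 2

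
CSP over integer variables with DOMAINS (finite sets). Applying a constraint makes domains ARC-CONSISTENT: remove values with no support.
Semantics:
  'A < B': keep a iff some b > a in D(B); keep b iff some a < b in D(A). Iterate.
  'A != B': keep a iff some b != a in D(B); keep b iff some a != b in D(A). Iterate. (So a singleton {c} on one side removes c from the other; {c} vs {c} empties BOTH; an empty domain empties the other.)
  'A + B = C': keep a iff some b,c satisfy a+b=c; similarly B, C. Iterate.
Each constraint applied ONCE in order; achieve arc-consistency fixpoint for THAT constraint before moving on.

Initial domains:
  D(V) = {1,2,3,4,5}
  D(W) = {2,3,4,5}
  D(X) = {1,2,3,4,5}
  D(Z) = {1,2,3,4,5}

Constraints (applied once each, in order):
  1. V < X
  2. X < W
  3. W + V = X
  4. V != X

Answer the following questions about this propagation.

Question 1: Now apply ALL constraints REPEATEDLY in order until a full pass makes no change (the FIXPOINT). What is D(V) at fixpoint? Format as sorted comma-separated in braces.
pass 0 (initial): D(V)={1,2,3,4,5}
pass 1: V {1,2,3,4,5}->{1}; W {2,3,4,5}->{3}; X {1,2,3,4,5}->{4}
pass 2: V {1}->{}; W {3}->{}; X {4}->{}
pass 3: no change
Fixpoint after 3 passes: D(V) = {}

Answer: {}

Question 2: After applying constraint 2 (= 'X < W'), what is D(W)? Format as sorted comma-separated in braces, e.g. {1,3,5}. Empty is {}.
Constraint 1 (V < X) on D(V)={1,2,3,4,5} D(X)={1,2,3,4,5}: V {1,2,3,4,5}->{1,2,3,4}; X {1,2,3,4,5}->{2,3,4,5}
Constraint 2 (X < W) on D(X)={2,3,4,5} D(W)={2,3,4,5}: X {2,3,4,5}->{2,3,4}; W {2,3,4,5}->{3,4,5}
So after constraint 2: D(W) = {3,4,5}

Answer: {3,4,5}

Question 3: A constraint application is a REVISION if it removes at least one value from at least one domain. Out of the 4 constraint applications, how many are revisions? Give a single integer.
Constraint 1 (V < X) on D(V)={1,2,3,4,5} D(X)={1,2,3,4,5}: V {1,2,3,4,5}->{1,2,3,4}; X {1,2,3,4,5}->{2,3,4,5} => REVISION
Constraint 2 (X < W) on D(X)={2,3,4,5} D(W)={2,3,4,5}: X {2,3,4,5}->{2,3,4}; W {2,3,4,5}->{3,4,5} => REVISION
Constraint 3 (W + V = X) on D(W)={3,4,5} D(V)={1,2,3,4} D(X)={2,3,4}: W {3,4,5}->{3}; V {1,2,3,4}->{1}; X {2,3,4}->{4} => REVISION
Constraint 4 (V != X) on D(V)={1} D(X)={4}: no change => not a revision
Total revisions = 3

Answer: 3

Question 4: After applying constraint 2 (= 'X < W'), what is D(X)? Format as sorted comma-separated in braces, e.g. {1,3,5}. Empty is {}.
Constraint 1 (V < X) on D(V)={1,2,3,4,5} D(X)={1,2,3,4,5}: V {1,2,3,4,5}->{1,2,3,4}; X {1,2,3,4,5}->{2,3,4,5}
Constraint 2 (X < W) on D(X)={2,3,4,5} D(W)={2,3,4,5}: X {2,3,4,5}->{2,3,4}; W {2,3,4,5}->{3,4,5}
So after constraint 2: D(X) = {2,3,4}

Answer: {2,3,4}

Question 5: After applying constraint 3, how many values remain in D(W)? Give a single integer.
Constraint 1 (V < X) on D(V)={1,2,3,4,5} D(X)={1,2,3,4,5}: V {1,2,3,4,5}->{1,2,3,4}; X {1,2,3,4,5}->{2,3,4,5}
Constraint 2 (X < W) on D(X)={2,3,4,5} D(W)={2,3,4,5}: X {2,3,4,5}->{2,3,4}; W {2,3,4,5}->{3,4,5}
Constraint 3 (W + V = X) on D(W)={3,4,5} D(V)={1,2,3,4} D(X)={2,3,4}: W {3,4,5}->{3}; V {1,2,3,4}->{1}; X {2,3,4}->{4}
So after constraint 3: D(W)={3}, size = 1

Answer: 1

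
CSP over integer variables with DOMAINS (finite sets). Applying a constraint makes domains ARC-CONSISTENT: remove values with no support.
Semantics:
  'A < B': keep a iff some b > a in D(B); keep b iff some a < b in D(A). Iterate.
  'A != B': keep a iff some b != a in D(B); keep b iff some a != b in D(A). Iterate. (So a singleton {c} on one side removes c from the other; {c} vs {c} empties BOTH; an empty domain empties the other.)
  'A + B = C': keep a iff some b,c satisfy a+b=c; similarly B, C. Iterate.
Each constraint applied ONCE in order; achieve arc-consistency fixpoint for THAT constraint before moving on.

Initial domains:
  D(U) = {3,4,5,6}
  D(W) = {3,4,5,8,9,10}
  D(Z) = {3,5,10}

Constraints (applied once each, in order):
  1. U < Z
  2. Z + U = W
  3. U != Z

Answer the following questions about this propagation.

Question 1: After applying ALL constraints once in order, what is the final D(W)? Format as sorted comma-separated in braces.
Constraint 1 (U < Z) on D(U)={3,4,5,6} D(Z)={3,5,10}: Z {3,5,10}->{5,10}
Constraint 2 (Z + U = W) on D(Z)={5,10} D(U)={3,4,5,6} D(W)={3,4,5,8,9,10}: Z {5,10}->{5}; U {3,4,5,6}->{3,4,5}; W {3,4,5,8,9,10}->{8,9,10}
Constraint 3 (U != Z) on D(U)={3,4,5} D(Z)={5}: U {3,4,5}->{3,4}
So after all 3 constraints: D(W) = {8,9,10}

Answer: {8,9,10}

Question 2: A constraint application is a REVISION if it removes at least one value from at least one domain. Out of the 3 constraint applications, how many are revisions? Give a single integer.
Answer: 3

Derivation:
Constraint 1 (U < Z) on D(U)={3,4,5,6} D(Z)={3,5,10}: Z {3,5,10}->{5,10} => REVISION
Constraint 2 (Z + U = W) on D(Z)={5,10} D(U)={3,4,5,6} D(W)={3,4,5,8,9,10}: Z {5,10}->{5}; U {3,4,5,6}->{3,4,5}; W {3,4,5,8,9,10}->{8,9,10} => REVISION
Constraint 3 (U != Z) on D(U)={3,4,5} D(Z)={5}: U {3,4,5}->{3,4} => REVISION
Total revisions = 3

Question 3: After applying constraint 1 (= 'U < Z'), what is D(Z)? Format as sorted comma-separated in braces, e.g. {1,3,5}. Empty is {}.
Answer: {5,10}

Derivation:
Constraint 1 (U < Z) on D(U)={3,4,5,6} D(Z)={3,5,10}: Z {3,5,10}->{5,10}
So after constraint 1: D(Z) = {5,10}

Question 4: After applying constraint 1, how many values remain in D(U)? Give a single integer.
Constraint 1 (U < Z) on D(U)={3,4,5,6} D(Z)={3,5,10}: Z {3,5,10}->{5,10}
So after constraint 1: D(U)={3,4,5,6}, size = 4

Answer: 4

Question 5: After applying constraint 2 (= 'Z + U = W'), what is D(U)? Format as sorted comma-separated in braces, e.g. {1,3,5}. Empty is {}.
Constraint 1 (U < Z) on D(U)={3,4,5,6} D(Z)={3,5,10}: Z {3,5,10}->{5,10}
Constraint 2 (Z + U = W) on D(Z)={5,10} D(U)={3,4,5,6} D(W)={3,4,5,8,9,10}: Z {5,10}->{5}; U {3,4,5,6}->{3,4,5}; W {3,4,5,8,9,10}->{8,9,10}
So after constraint 2: D(U) = {3,4,5}

Answer: {3,4,5}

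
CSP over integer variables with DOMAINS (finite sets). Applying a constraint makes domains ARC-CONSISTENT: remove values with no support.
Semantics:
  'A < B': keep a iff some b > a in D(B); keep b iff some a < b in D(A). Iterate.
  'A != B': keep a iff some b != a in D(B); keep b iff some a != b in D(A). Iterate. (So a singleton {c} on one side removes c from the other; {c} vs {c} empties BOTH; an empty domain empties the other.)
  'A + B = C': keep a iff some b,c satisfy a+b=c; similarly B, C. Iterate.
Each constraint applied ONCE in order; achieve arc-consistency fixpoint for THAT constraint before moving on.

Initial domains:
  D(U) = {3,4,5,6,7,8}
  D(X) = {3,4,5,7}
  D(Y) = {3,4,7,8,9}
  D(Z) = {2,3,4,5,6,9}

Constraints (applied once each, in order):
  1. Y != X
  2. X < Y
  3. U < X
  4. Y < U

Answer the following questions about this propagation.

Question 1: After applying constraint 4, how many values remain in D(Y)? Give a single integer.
Constraint 1 (Y != X) on D(Y)={3,4,7,8,9} D(X)={3,4,5,7}: no change
Constraint 2 (X < Y) on D(X)={3,4,5,7} D(Y)={3,4,7,8,9}: Y {3,4,7,8,9}->{4,7,8,9}
Constraint 3 (U < X) on D(U)={3,4,5,6,7,8} D(X)={3,4,5,7}: U {3,4,5,6,7,8}->{3,4,5,6}; X {3,4,5,7}->{4,5,7}
Constraint 4 (Y < U) on D(Y)={4,7,8,9} D(U)={3,4,5,6}: Y {4,7,8,9}->{4}; U {3,4,5,6}->{5,6}
So after constraint 4: D(Y)={4}, size = 1

Answer: 1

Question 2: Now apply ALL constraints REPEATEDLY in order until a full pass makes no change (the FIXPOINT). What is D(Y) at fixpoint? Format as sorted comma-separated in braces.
Answer: {}

Derivation:
pass 0 (initial): D(Y)={3,4,7,8,9}
pass 1: U {3,4,5,6,7,8}->{5,6}; X {3,4,5,7}->{4,5,7}; Y {3,4,7,8,9}->{4}
pass 2: U {5,6}->{}; X {4,5,7}->{}; Y {4}->{}
pass 3: no change
Fixpoint after 3 passes: D(Y) = {}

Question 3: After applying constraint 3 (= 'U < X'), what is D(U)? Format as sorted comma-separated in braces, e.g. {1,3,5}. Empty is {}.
Constraint 1 (Y != X) on D(Y)={3,4,7,8,9} D(X)={3,4,5,7}: no change
Constraint 2 (X < Y) on D(X)={3,4,5,7} D(Y)={3,4,7,8,9}: Y {3,4,7,8,9}->{4,7,8,9}
Constraint 3 (U < X) on D(U)={3,4,5,6,7,8} D(X)={3,4,5,7}: U {3,4,5,6,7,8}->{3,4,5,6}; X {3,4,5,7}->{4,5,7}
So after constraint 3: D(U) = {3,4,5,6}

Answer: {3,4,5,6}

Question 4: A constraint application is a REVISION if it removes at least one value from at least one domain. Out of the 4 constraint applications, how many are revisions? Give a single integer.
Constraint 1 (Y != X) on D(Y)={3,4,7,8,9} D(X)={3,4,5,7}: no change => not a revision
Constraint 2 (X < Y) on D(X)={3,4,5,7} D(Y)={3,4,7,8,9}: Y {3,4,7,8,9}->{4,7,8,9} => REVISION
Constraint 3 (U < X) on D(U)={3,4,5,6,7,8} D(X)={3,4,5,7}: U {3,4,5,6,7,8}->{3,4,5,6}; X {3,4,5,7}->{4,5,7} => REVISION
Constraint 4 (Y < U) on D(Y)={4,7,8,9} D(U)={3,4,5,6}: Y {4,7,8,9}->{4}; U {3,4,5,6}->{5,6} => REVISION
Total revisions = 3

Answer: 3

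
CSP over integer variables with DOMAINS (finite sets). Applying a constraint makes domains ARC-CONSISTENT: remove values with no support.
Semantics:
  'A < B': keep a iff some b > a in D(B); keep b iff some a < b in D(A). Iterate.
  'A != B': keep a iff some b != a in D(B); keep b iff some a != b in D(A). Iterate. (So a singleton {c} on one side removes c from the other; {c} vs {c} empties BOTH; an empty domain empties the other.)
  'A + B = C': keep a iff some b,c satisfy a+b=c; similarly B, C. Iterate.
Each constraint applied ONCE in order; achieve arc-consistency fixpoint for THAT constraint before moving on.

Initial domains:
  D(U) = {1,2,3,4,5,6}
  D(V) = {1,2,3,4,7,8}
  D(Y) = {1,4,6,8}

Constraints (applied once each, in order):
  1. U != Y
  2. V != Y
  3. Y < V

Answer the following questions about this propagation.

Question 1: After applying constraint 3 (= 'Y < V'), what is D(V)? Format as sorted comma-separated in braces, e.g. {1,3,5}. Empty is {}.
Answer: {2,3,4,7,8}

Derivation:
Constraint 1 (U != Y) on D(U)={1,2,3,4,5,6} D(Y)={1,4,6,8}: no change
Constraint 2 (V != Y) on D(V)={1,2,3,4,7,8} D(Y)={1,4,6,8}: no change
Constraint 3 (Y < V) on D(Y)={1,4,6,8} D(V)={1,2,3,4,7,8}: Y {1,4,6,8}->{1,4,6}; V {1,2,3,4,7,8}->{2,3,4,7,8}
So after constraint 3: D(V) = {2,3,4,7,8}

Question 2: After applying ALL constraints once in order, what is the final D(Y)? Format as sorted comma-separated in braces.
Constraint 1 (U != Y) on D(U)={1,2,3,4,5,6} D(Y)={1,4,6,8}: no change
Constraint 2 (V != Y) on D(V)={1,2,3,4,7,8} D(Y)={1,4,6,8}: no change
Constraint 3 (Y < V) on D(Y)={1,4,6,8} D(V)={1,2,3,4,7,8}: Y {1,4,6,8}->{1,4,6}; V {1,2,3,4,7,8}->{2,3,4,7,8}
So after all 3 constraints: D(Y) = {1,4,6}

Answer: {1,4,6}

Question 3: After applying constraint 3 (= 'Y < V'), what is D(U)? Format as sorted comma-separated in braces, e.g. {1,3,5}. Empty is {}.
Constraint 1 (U != Y) on D(U)={1,2,3,4,5,6} D(Y)={1,4,6,8}: no change
Constraint 2 (V != Y) on D(V)={1,2,3,4,7,8} D(Y)={1,4,6,8}: no change
Constraint 3 (Y < V) on D(Y)={1,4,6,8} D(V)={1,2,3,4,7,8}: Y {1,4,6,8}->{1,4,6}; V {1,2,3,4,7,8}->{2,3,4,7,8}
So after constraint 3: D(U) = {1,2,3,4,5,6}

Answer: {1,2,3,4,5,6}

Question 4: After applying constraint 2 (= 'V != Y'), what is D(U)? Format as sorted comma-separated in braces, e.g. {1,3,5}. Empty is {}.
Constraint 1 (U != Y) on D(U)={1,2,3,4,5,6} D(Y)={1,4,6,8}: no change
Constraint 2 (V != Y) on D(V)={1,2,3,4,7,8} D(Y)={1,4,6,8}: no change
So after constraint 2: D(U) = {1,2,3,4,5,6}

Answer: {1,2,3,4,5,6}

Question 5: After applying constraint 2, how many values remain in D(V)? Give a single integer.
Constraint 1 (U != Y) on D(U)={1,2,3,4,5,6} D(Y)={1,4,6,8}: no change
Constraint 2 (V != Y) on D(V)={1,2,3,4,7,8} D(Y)={1,4,6,8}: no change
So after constraint 2: D(V)={1,2,3,4,7,8}, size = 6

Answer: 6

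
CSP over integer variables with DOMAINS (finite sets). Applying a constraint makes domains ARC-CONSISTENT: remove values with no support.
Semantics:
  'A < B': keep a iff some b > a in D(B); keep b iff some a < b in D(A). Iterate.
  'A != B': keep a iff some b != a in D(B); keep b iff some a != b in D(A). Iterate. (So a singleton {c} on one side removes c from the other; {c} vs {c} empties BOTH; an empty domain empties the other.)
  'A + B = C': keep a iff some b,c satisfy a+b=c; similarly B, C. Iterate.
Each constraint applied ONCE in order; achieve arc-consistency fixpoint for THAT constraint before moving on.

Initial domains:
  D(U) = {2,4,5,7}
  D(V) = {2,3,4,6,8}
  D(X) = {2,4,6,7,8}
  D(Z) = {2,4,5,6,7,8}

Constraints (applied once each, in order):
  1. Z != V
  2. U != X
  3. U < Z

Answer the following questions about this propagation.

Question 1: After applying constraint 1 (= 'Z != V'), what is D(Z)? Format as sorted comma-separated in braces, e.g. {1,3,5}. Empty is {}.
Answer: {2,4,5,6,7,8}

Derivation:
Constraint 1 (Z != V) on D(Z)={2,4,5,6,7,8} D(V)={2,3,4,6,8}: no change
So after constraint 1: D(Z) = {2,4,5,6,7,8}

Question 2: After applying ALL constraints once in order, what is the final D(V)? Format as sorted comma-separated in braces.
Answer: {2,3,4,6,8}

Derivation:
Constraint 1 (Z != V) on D(Z)={2,4,5,6,7,8} D(V)={2,3,4,6,8}: no change
Constraint 2 (U != X) on D(U)={2,4,5,7} D(X)={2,4,6,7,8}: no change
Constraint 3 (U < Z) on D(U)={2,4,5,7} D(Z)={2,4,5,6,7,8}: Z {2,4,5,6,7,8}->{4,5,6,7,8}
So after all 3 constraints: D(V) = {2,3,4,6,8}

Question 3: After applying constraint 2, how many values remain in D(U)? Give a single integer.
Constraint 1 (Z != V) on D(Z)={2,4,5,6,7,8} D(V)={2,3,4,6,8}: no change
Constraint 2 (U != X) on D(U)={2,4,5,7} D(X)={2,4,6,7,8}: no change
So after constraint 2: D(U)={2,4,5,7}, size = 4

Answer: 4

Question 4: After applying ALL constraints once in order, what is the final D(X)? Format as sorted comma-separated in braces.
Constraint 1 (Z != V) on D(Z)={2,4,5,6,7,8} D(V)={2,3,4,6,8}: no change
Constraint 2 (U != X) on D(U)={2,4,5,7} D(X)={2,4,6,7,8}: no change
Constraint 3 (U < Z) on D(U)={2,4,5,7} D(Z)={2,4,5,6,7,8}: Z {2,4,5,6,7,8}->{4,5,6,7,8}
So after all 3 constraints: D(X) = {2,4,6,7,8}

Answer: {2,4,6,7,8}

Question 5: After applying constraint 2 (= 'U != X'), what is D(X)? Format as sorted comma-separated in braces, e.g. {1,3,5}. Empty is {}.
Constraint 1 (Z != V) on D(Z)={2,4,5,6,7,8} D(V)={2,3,4,6,8}: no change
Constraint 2 (U != X) on D(U)={2,4,5,7} D(X)={2,4,6,7,8}: no change
So after constraint 2: D(X) = {2,4,6,7,8}

Answer: {2,4,6,7,8}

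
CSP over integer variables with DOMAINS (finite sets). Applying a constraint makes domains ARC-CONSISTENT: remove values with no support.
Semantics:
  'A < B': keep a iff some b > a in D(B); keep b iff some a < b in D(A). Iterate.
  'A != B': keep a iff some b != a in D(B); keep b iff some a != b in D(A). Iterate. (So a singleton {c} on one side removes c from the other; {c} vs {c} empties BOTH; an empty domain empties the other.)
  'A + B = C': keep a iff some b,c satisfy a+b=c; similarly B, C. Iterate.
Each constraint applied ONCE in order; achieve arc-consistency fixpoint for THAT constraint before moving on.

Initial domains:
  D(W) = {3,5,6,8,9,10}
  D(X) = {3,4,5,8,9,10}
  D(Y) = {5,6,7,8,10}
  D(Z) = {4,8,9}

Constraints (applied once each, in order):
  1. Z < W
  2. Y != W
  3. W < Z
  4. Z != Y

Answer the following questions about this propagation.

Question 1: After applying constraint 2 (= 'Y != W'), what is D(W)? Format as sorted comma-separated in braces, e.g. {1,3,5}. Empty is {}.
Answer: {5,6,8,9,10}

Derivation:
Constraint 1 (Z < W) on D(Z)={4,8,9} D(W)={3,5,6,8,9,10}: W {3,5,6,8,9,10}->{5,6,8,9,10}
Constraint 2 (Y != W) on D(Y)={5,6,7,8,10} D(W)={5,6,8,9,10}: no change
So after constraint 2: D(W) = {5,6,8,9,10}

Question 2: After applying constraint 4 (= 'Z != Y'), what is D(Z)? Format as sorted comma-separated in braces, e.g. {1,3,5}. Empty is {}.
Answer: {8,9}

Derivation:
Constraint 1 (Z < W) on D(Z)={4,8,9} D(W)={3,5,6,8,9,10}: W {3,5,6,8,9,10}->{5,6,8,9,10}
Constraint 2 (Y != W) on D(Y)={5,6,7,8,10} D(W)={5,6,8,9,10}: no change
Constraint 3 (W < Z) on D(W)={5,6,8,9,10} D(Z)={4,8,9}: W {5,6,8,9,10}->{5,6,8}; Z {4,8,9}->{8,9}
Constraint 4 (Z != Y) on D(Z)={8,9} D(Y)={5,6,7,8,10}: no change
So after constraint 4: D(Z) = {8,9}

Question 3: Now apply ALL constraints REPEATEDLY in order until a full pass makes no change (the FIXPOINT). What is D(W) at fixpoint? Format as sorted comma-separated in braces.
Answer: {}

Derivation:
pass 0 (initial): D(W)={3,5,6,8,9,10}
pass 1: W {3,5,6,8,9,10}->{5,6,8}; Z {4,8,9}->{8,9}
pass 2: W {5,6,8}->{}; Y {5,6,7,8,10}->{}; Z {8,9}->{}
pass 3: no change
Fixpoint after 3 passes: D(W) = {}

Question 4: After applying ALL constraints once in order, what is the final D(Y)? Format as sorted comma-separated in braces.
Answer: {5,6,7,8,10}

Derivation:
Constraint 1 (Z < W) on D(Z)={4,8,9} D(W)={3,5,6,8,9,10}: W {3,5,6,8,9,10}->{5,6,8,9,10}
Constraint 2 (Y != W) on D(Y)={5,6,7,8,10} D(W)={5,6,8,9,10}: no change
Constraint 3 (W < Z) on D(W)={5,6,8,9,10} D(Z)={4,8,9}: W {5,6,8,9,10}->{5,6,8}; Z {4,8,9}->{8,9}
Constraint 4 (Z != Y) on D(Z)={8,9} D(Y)={5,6,7,8,10}: no change
So after all 4 constraints: D(Y) = {5,6,7,8,10}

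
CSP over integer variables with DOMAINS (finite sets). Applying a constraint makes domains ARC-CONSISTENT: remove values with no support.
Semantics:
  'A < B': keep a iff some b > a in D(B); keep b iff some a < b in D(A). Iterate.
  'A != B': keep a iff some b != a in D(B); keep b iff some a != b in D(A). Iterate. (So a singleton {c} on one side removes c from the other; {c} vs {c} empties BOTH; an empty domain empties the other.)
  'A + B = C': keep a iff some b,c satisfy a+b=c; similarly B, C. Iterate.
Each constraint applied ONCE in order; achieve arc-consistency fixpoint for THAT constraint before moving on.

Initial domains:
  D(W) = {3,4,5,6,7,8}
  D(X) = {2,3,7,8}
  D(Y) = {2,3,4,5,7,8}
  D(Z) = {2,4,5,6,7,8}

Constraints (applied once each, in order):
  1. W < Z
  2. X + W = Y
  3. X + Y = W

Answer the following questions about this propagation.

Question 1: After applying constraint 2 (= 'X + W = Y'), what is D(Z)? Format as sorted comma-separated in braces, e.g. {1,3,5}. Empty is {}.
Constraint 1 (W < Z) on D(W)={3,4,5,6,7,8} D(Z)={2,4,5,6,7,8}: W {3,4,5,6,7,8}->{3,4,5,6,7}; Z {2,4,5,6,7,8}->{4,5,6,7,8}
Constraint 2 (X + W = Y) on D(X)={2,3,7,8} D(W)={3,4,5,6,7} D(Y)={2,3,4,5,7,8}: X {2,3,7,8}->{2,3}; W {3,4,5,6,7}->{3,4,5,6}; Y {2,3,4,5,7,8}->{5,7,8}
So after constraint 2: D(Z) = {4,5,6,7,8}

Answer: {4,5,6,7,8}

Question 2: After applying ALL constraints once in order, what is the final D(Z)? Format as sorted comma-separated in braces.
Answer: {4,5,6,7,8}

Derivation:
Constraint 1 (W < Z) on D(W)={3,4,5,6,7,8} D(Z)={2,4,5,6,7,8}: W {3,4,5,6,7,8}->{3,4,5,6,7}; Z {2,4,5,6,7,8}->{4,5,6,7,8}
Constraint 2 (X + W = Y) on D(X)={2,3,7,8} D(W)={3,4,5,6,7} D(Y)={2,3,4,5,7,8}: X {2,3,7,8}->{2,3}; W {3,4,5,6,7}->{3,4,5,6}; Y {2,3,4,5,7,8}->{5,7,8}
Constraint 3 (X + Y = W) on D(X)={2,3} D(Y)={5,7,8} D(W)={3,4,5,6}: X {2,3}->{}; Y {5,7,8}->{}; W {3,4,5,6}->{}
So after all 3 constraints: D(Z) = {4,5,6,7,8}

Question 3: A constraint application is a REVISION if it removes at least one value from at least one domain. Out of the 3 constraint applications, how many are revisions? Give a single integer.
Constraint 1 (W < Z) on D(W)={3,4,5,6,7,8} D(Z)={2,4,5,6,7,8}: W {3,4,5,6,7,8}->{3,4,5,6,7}; Z {2,4,5,6,7,8}->{4,5,6,7,8} => REVISION
Constraint 2 (X + W = Y) on D(X)={2,3,7,8} D(W)={3,4,5,6,7} D(Y)={2,3,4,5,7,8}: X {2,3,7,8}->{2,3}; W {3,4,5,6,7}->{3,4,5,6}; Y {2,3,4,5,7,8}->{5,7,8} => REVISION
Constraint 3 (X + Y = W) on D(X)={2,3} D(Y)={5,7,8} D(W)={3,4,5,6}: X {2,3}->{}; Y {5,7,8}->{}; W {3,4,5,6}->{} => REVISION
Total revisions = 3

Answer: 3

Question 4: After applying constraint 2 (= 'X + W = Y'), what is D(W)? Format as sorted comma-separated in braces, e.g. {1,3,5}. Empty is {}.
Constraint 1 (W < Z) on D(W)={3,4,5,6,7,8} D(Z)={2,4,5,6,7,8}: W {3,4,5,6,7,8}->{3,4,5,6,7}; Z {2,4,5,6,7,8}->{4,5,6,7,8}
Constraint 2 (X + W = Y) on D(X)={2,3,7,8} D(W)={3,4,5,6,7} D(Y)={2,3,4,5,7,8}: X {2,3,7,8}->{2,3}; W {3,4,5,6,7}->{3,4,5,6}; Y {2,3,4,5,7,8}->{5,7,8}
So after constraint 2: D(W) = {3,4,5,6}

Answer: {3,4,5,6}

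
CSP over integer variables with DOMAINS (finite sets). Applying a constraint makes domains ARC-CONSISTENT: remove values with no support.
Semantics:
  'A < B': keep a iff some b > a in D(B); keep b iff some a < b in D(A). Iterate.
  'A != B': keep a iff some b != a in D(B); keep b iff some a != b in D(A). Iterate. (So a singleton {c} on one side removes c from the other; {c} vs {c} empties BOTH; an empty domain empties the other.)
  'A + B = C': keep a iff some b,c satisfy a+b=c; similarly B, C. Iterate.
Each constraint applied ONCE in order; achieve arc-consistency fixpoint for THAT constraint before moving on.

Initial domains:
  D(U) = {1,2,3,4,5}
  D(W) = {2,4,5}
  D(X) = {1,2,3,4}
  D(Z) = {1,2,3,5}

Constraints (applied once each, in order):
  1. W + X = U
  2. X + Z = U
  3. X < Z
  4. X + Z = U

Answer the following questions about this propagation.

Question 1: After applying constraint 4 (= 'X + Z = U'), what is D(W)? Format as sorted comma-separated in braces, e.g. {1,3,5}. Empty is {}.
Answer: {2,4}

Derivation:
Constraint 1 (W + X = U) on D(W)={2,4,5} D(X)={1,2,3,4} D(U)={1,2,3,4,5}: W {2,4,5}->{2,4}; X {1,2,3,4}->{1,2,3}; U {1,2,3,4,5}->{3,4,5}
Constraint 2 (X + Z = U) on D(X)={1,2,3} D(Z)={1,2,3,5} D(U)={3,4,5}: Z {1,2,3,5}->{1,2,3}
Constraint 3 (X < Z) on D(X)={1,2,3} D(Z)={1,2,3}: X {1,2,3}->{1,2}; Z {1,2,3}->{2,3}
Constraint 4 (X + Z = U) on D(X)={1,2} D(Z)={2,3} D(U)={3,4,5}: no change
So after constraint 4: D(W) = {2,4}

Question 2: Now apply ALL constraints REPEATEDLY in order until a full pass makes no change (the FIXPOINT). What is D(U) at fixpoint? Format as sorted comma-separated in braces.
Answer: {3,4,5}

Derivation:
pass 0 (initial): D(U)={1,2,3,4,5}
pass 1: U {1,2,3,4,5}->{3,4,5}; W {2,4,5}->{2,4}; X {1,2,3,4}->{1,2}; Z {1,2,3,5}->{2,3}
pass 2: no change
Fixpoint after 2 passes: D(U) = {3,4,5}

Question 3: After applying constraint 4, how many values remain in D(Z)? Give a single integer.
Constraint 1 (W + X = U) on D(W)={2,4,5} D(X)={1,2,3,4} D(U)={1,2,3,4,5}: W {2,4,5}->{2,4}; X {1,2,3,4}->{1,2,3}; U {1,2,3,4,5}->{3,4,5}
Constraint 2 (X + Z = U) on D(X)={1,2,3} D(Z)={1,2,3,5} D(U)={3,4,5}: Z {1,2,3,5}->{1,2,3}
Constraint 3 (X < Z) on D(X)={1,2,3} D(Z)={1,2,3}: X {1,2,3}->{1,2}; Z {1,2,3}->{2,3}
Constraint 4 (X + Z = U) on D(X)={1,2} D(Z)={2,3} D(U)={3,4,5}: no change
So after constraint 4: D(Z)={2,3}, size = 2

Answer: 2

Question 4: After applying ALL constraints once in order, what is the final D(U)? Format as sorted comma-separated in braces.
Answer: {3,4,5}

Derivation:
Constraint 1 (W + X = U) on D(W)={2,4,5} D(X)={1,2,3,4} D(U)={1,2,3,4,5}: W {2,4,5}->{2,4}; X {1,2,3,4}->{1,2,3}; U {1,2,3,4,5}->{3,4,5}
Constraint 2 (X + Z = U) on D(X)={1,2,3} D(Z)={1,2,3,5} D(U)={3,4,5}: Z {1,2,3,5}->{1,2,3}
Constraint 3 (X < Z) on D(X)={1,2,3} D(Z)={1,2,3}: X {1,2,3}->{1,2}; Z {1,2,3}->{2,3}
Constraint 4 (X + Z = U) on D(X)={1,2} D(Z)={2,3} D(U)={3,4,5}: no change
So after all 4 constraints: D(U) = {3,4,5}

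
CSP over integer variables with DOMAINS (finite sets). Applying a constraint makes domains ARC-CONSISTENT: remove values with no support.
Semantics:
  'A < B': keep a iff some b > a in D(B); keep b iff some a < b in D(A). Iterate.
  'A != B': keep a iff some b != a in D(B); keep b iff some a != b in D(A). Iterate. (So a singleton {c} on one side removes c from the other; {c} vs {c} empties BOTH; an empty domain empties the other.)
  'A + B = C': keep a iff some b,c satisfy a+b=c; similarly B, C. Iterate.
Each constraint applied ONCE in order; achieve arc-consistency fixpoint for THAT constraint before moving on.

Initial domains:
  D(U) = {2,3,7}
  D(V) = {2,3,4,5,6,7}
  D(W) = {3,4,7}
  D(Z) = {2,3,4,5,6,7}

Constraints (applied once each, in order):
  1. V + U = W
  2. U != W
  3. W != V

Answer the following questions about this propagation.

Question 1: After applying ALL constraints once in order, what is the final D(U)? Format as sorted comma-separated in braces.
Constraint 1 (V + U = W) on D(V)={2,3,4,5,6,7} D(U)={2,3,7} D(W)={3,4,7}: V {2,3,4,5,6,7}->{2,4,5}; U {2,3,7}->{2,3}; W {3,4,7}->{4,7}
Constraint 2 (U != W) on D(U)={2,3} D(W)={4,7}: no change
Constraint 3 (W != V) on D(W)={4,7} D(V)={2,4,5}: no change
So after all 3 constraints: D(U) = {2,3}

Answer: {2,3}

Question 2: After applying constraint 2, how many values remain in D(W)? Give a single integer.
Answer: 2

Derivation:
Constraint 1 (V + U = W) on D(V)={2,3,4,5,6,7} D(U)={2,3,7} D(W)={3,4,7}: V {2,3,4,5,6,7}->{2,4,5}; U {2,3,7}->{2,3}; W {3,4,7}->{4,7}
Constraint 2 (U != W) on D(U)={2,3} D(W)={4,7}: no change
So after constraint 2: D(W)={4,7}, size = 2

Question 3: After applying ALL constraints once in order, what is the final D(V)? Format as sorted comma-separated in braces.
Answer: {2,4,5}

Derivation:
Constraint 1 (V + U = W) on D(V)={2,3,4,5,6,7} D(U)={2,3,7} D(W)={3,4,7}: V {2,3,4,5,6,7}->{2,4,5}; U {2,3,7}->{2,3}; W {3,4,7}->{4,7}
Constraint 2 (U != W) on D(U)={2,3} D(W)={4,7}: no change
Constraint 3 (W != V) on D(W)={4,7} D(V)={2,4,5}: no change
So after all 3 constraints: D(V) = {2,4,5}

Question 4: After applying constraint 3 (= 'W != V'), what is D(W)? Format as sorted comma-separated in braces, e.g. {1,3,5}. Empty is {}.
Constraint 1 (V + U = W) on D(V)={2,3,4,5,6,7} D(U)={2,3,7} D(W)={3,4,7}: V {2,3,4,5,6,7}->{2,4,5}; U {2,3,7}->{2,3}; W {3,4,7}->{4,7}
Constraint 2 (U != W) on D(U)={2,3} D(W)={4,7}: no change
Constraint 3 (W != V) on D(W)={4,7} D(V)={2,4,5}: no change
So after constraint 3: D(W) = {4,7}

Answer: {4,7}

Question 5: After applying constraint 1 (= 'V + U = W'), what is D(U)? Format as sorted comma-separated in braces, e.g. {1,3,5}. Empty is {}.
Answer: {2,3}

Derivation:
Constraint 1 (V + U = W) on D(V)={2,3,4,5,6,7} D(U)={2,3,7} D(W)={3,4,7}: V {2,3,4,5,6,7}->{2,4,5}; U {2,3,7}->{2,3}; W {3,4,7}->{4,7}
So after constraint 1: D(U) = {2,3}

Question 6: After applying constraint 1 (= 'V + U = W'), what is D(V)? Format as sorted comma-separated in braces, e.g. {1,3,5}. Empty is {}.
Answer: {2,4,5}

Derivation:
Constraint 1 (V + U = W) on D(V)={2,3,4,5,6,7} D(U)={2,3,7} D(W)={3,4,7}: V {2,3,4,5,6,7}->{2,4,5}; U {2,3,7}->{2,3}; W {3,4,7}->{4,7}
So after constraint 1: D(V) = {2,4,5}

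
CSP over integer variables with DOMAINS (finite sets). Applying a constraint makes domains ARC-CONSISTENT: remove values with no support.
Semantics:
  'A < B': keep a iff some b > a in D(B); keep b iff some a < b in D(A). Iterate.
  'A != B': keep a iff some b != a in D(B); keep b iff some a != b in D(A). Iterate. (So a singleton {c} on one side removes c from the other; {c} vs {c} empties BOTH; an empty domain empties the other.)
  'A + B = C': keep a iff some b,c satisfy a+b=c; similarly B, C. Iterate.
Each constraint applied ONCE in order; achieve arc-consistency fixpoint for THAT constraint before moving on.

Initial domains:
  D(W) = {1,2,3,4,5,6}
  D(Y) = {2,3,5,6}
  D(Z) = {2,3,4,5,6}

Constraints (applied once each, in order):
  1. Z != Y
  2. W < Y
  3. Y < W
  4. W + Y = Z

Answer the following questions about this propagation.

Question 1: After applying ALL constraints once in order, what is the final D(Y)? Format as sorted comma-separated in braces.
Constraint 1 (Z != Y) on D(Z)={2,3,4,5,6} D(Y)={2,3,5,6}: no change
Constraint 2 (W < Y) on D(W)={1,2,3,4,5,6} D(Y)={2,3,5,6}: W {1,2,3,4,5,6}->{1,2,3,4,5}
Constraint 3 (Y < W) on D(Y)={2,3,5,6} D(W)={1,2,3,4,5}: Y {2,3,5,6}->{2,3}; W {1,2,3,4,5}->{3,4,5}
Constraint 4 (W + Y = Z) on D(W)={3,4,5} D(Y)={2,3} D(Z)={2,3,4,5,6}: W {3,4,5}->{3,4}; Z {2,3,4,5,6}->{5,6}
So after all 4 constraints: D(Y) = {2,3}

Answer: {2,3}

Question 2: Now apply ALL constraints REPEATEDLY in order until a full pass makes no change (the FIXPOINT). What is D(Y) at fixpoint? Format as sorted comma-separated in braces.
Answer: {}

Derivation:
pass 0 (initial): D(Y)={2,3,5,6}
pass 1: W {1,2,3,4,5,6}->{3,4}; Y {2,3,5,6}->{2,3}; Z {2,3,4,5,6}->{5,6}
pass 2: W {3,4}->{}; Y {2,3}->{}; Z {5,6}->{}
pass 3: no change
Fixpoint after 3 passes: D(Y) = {}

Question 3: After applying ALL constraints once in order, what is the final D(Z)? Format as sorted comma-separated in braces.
Answer: {5,6}

Derivation:
Constraint 1 (Z != Y) on D(Z)={2,3,4,5,6} D(Y)={2,3,5,6}: no change
Constraint 2 (W < Y) on D(W)={1,2,3,4,5,6} D(Y)={2,3,5,6}: W {1,2,3,4,5,6}->{1,2,3,4,5}
Constraint 3 (Y < W) on D(Y)={2,3,5,6} D(W)={1,2,3,4,5}: Y {2,3,5,6}->{2,3}; W {1,2,3,4,5}->{3,4,5}
Constraint 4 (W + Y = Z) on D(W)={3,4,5} D(Y)={2,3} D(Z)={2,3,4,5,6}: W {3,4,5}->{3,4}; Z {2,3,4,5,6}->{5,6}
So after all 4 constraints: D(Z) = {5,6}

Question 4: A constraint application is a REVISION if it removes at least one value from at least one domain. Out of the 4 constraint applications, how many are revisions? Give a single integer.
Answer: 3

Derivation:
Constraint 1 (Z != Y) on D(Z)={2,3,4,5,6} D(Y)={2,3,5,6}: no change => not a revision
Constraint 2 (W < Y) on D(W)={1,2,3,4,5,6} D(Y)={2,3,5,6}: W {1,2,3,4,5,6}->{1,2,3,4,5} => REVISION
Constraint 3 (Y < W) on D(Y)={2,3,5,6} D(W)={1,2,3,4,5}: Y {2,3,5,6}->{2,3}; W {1,2,3,4,5}->{3,4,5} => REVISION
Constraint 4 (W + Y = Z) on D(W)={3,4,5} D(Y)={2,3} D(Z)={2,3,4,5,6}: W {3,4,5}->{3,4}; Z {2,3,4,5,6}->{5,6} => REVISION
Total revisions = 3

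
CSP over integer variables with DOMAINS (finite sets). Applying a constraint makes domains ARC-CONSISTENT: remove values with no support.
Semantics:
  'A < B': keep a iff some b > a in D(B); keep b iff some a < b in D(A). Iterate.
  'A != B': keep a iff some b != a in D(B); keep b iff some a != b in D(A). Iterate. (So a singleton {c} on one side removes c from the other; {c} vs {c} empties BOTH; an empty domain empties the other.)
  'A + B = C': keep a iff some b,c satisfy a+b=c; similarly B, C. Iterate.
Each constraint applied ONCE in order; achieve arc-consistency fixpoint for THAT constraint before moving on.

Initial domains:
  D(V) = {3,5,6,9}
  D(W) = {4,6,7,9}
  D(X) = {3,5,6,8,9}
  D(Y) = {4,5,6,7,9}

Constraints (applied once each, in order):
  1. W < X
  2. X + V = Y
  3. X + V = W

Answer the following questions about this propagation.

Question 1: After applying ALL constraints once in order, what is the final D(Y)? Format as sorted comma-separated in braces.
Answer: {9}

Derivation:
Constraint 1 (W < X) on D(W)={4,6,7,9} D(X)={3,5,6,8,9}: W {4,6,7,9}->{4,6,7}; X {3,5,6,8,9}->{5,6,8,9}
Constraint 2 (X + V = Y) on D(X)={5,6,8,9} D(V)={3,5,6,9} D(Y)={4,5,6,7,9}: X {5,6,8,9}->{6}; V {3,5,6,9}->{3}; Y {4,5,6,7,9}->{9}
Constraint 3 (X + V = W) on D(X)={6} D(V)={3} D(W)={4,6,7}: X {6}->{}; V {3}->{}; W {4,6,7}->{}
So after all 3 constraints: D(Y) = {9}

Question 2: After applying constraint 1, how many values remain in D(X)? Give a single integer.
Answer: 4

Derivation:
Constraint 1 (W < X) on D(W)={4,6,7,9} D(X)={3,5,6,8,9}: W {4,6,7,9}->{4,6,7}; X {3,5,6,8,9}->{5,6,8,9}
So after constraint 1: D(X)={5,6,8,9}, size = 4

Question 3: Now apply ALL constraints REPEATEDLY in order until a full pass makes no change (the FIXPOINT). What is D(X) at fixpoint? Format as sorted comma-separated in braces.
pass 0 (initial): D(X)={3,5,6,8,9}
pass 1: V {3,5,6,9}->{}; W {4,6,7,9}->{}; X {3,5,6,8,9}->{}; Y {4,5,6,7,9}->{9}
pass 2: Y {9}->{}
pass 3: no change
Fixpoint after 3 passes: D(X) = {}

Answer: {}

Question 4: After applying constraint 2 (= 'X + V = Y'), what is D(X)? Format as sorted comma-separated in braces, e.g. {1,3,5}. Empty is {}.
Constraint 1 (W < X) on D(W)={4,6,7,9} D(X)={3,5,6,8,9}: W {4,6,7,9}->{4,6,7}; X {3,5,6,8,9}->{5,6,8,9}
Constraint 2 (X + V = Y) on D(X)={5,6,8,9} D(V)={3,5,6,9} D(Y)={4,5,6,7,9}: X {5,6,8,9}->{6}; V {3,5,6,9}->{3}; Y {4,5,6,7,9}->{9}
So after constraint 2: D(X) = {6}

Answer: {6}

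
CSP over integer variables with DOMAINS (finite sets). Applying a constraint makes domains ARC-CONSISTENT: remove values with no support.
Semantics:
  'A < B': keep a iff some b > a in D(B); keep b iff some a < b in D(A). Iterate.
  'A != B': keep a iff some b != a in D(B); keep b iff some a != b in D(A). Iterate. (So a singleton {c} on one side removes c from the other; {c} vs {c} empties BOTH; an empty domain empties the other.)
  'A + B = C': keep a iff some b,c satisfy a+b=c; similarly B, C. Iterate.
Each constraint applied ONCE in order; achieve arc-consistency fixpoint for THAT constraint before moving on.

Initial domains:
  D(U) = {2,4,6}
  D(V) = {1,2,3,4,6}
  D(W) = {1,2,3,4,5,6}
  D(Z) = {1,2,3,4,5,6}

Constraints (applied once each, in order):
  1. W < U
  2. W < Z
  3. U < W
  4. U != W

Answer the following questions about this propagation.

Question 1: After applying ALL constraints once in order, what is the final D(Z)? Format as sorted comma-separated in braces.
Constraint 1 (W < U) on D(W)={1,2,3,4,5,6} D(U)={2,4,6}: W {1,2,3,4,5,6}->{1,2,3,4,5}
Constraint 2 (W < Z) on D(W)={1,2,3,4,5} D(Z)={1,2,3,4,5,6}: Z {1,2,3,4,5,6}->{2,3,4,5,6}
Constraint 3 (U < W) on D(U)={2,4,6} D(W)={1,2,3,4,5}: U {2,4,6}->{2,4}; W {1,2,3,4,5}->{3,4,5}
Constraint 4 (U != W) on D(U)={2,4} D(W)={3,4,5}: no change
So after all 4 constraints: D(Z) = {2,3,4,5,6}

Answer: {2,3,4,5,6}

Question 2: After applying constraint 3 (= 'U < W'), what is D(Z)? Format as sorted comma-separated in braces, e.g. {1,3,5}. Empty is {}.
Constraint 1 (W < U) on D(W)={1,2,3,4,5,6} D(U)={2,4,6}: W {1,2,3,4,5,6}->{1,2,3,4,5}
Constraint 2 (W < Z) on D(W)={1,2,3,4,5} D(Z)={1,2,3,4,5,6}: Z {1,2,3,4,5,6}->{2,3,4,5,6}
Constraint 3 (U < W) on D(U)={2,4,6} D(W)={1,2,3,4,5}: U {2,4,6}->{2,4}; W {1,2,3,4,5}->{3,4,5}
So after constraint 3: D(Z) = {2,3,4,5,6}

Answer: {2,3,4,5,6}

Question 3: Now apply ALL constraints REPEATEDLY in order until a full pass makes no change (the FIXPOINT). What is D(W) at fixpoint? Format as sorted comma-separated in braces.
Answer: {}

Derivation:
pass 0 (initial): D(W)={1,2,3,4,5,6}
pass 1: U {2,4,6}->{2,4}; W {1,2,3,4,5,6}->{3,4,5}; Z {1,2,3,4,5,6}->{2,3,4,5,6}
pass 2: U {2,4}->{}; W {3,4,5}->{}; Z {2,3,4,5,6}->{4,5,6}
pass 3: Z {4,5,6}->{}
pass 4: no change
Fixpoint after 4 passes: D(W) = {}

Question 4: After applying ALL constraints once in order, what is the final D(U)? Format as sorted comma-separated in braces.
Answer: {2,4}

Derivation:
Constraint 1 (W < U) on D(W)={1,2,3,4,5,6} D(U)={2,4,6}: W {1,2,3,4,5,6}->{1,2,3,4,5}
Constraint 2 (W < Z) on D(W)={1,2,3,4,5} D(Z)={1,2,3,4,5,6}: Z {1,2,3,4,5,6}->{2,3,4,5,6}
Constraint 3 (U < W) on D(U)={2,4,6} D(W)={1,2,3,4,5}: U {2,4,6}->{2,4}; W {1,2,3,4,5}->{3,4,5}
Constraint 4 (U != W) on D(U)={2,4} D(W)={3,4,5}: no change
So after all 4 constraints: D(U) = {2,4}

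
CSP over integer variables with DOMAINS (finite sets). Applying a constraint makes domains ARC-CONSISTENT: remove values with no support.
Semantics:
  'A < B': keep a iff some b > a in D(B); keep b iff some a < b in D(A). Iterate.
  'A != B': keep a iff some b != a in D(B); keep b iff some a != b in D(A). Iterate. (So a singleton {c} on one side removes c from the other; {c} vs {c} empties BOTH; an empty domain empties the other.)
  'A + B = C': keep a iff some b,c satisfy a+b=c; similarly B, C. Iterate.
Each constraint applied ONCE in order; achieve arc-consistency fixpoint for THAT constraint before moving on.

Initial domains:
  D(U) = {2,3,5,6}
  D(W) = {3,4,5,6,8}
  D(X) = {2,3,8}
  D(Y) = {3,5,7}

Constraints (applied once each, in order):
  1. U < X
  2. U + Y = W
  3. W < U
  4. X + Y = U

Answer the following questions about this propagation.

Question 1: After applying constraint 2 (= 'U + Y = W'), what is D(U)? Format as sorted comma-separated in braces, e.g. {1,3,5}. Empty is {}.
Answer: {2,3,5}

Derivation:
Constraint 1 (U < X) on D(U)={2,3,5,6} D(X)={2,3,8}: X {2,3,8}->{3,8}
Constraint 2 (U + Y = W) on D(U)={2,3,5,6} D(Y)={3,5,7} D(W)={3,4,5,6,8}: U {2,3,5,6}->{2,3,5}; Y {3,5,7}->{3,5}; W {3,4,5,6,8}->{5,6,8}
So after constraint 2: D(U) = {2,3,5}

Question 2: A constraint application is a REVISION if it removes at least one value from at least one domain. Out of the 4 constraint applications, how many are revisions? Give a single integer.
Answer: 4

Derivation:
Constraint 1 (U < X) on D(U)={2,3,5,6} D(X)={2,3,8}: X {2,3,8}->{3,8} => REVISION
Constraint 2 (U + Y = W) on D(U)={2,3,5,6} D(Y)={3,5,7} D(W)={3,4,5,6,8}: U {2,3,5,6}->{2,3,5}; Y {3,5,7}->{3,5}; W {3,4,5,6,8}->{5,6,8} => REVISION
Constraint 3 (W < U) on D(W)={5,6,8} D(U)={2,3,5}: W {5,6,8}->{}; U {2,3,5}->{} => REVISION
Constraint 4 (X + Y = U) on D(X)={3,8} D(Y)={3,5} D(U)={}: X {3,8}->{}; Y {3,5}->{} => REVISION
Total revisions = 4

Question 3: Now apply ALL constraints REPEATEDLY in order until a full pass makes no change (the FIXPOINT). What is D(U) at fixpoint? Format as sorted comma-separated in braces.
pass 0 (initial): D(U)={2,3,5,6}
pass 1: U {2,3,5,6}->{}; W {3,4,5,6,8}->{}; X {2,3,8}->{}; Y {3,5,7}->{}
pass 2: no change
Fixpoint after 2 passes: D(U) = {}

Answer: {}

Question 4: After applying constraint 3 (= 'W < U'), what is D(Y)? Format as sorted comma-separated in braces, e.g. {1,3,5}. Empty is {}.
Answer: {3,5}

Derivation:
Constraint 1 (U < X) on D(U)={2,3,5,6} D(X)={2,3,8}: X {2,3,8}->{3,8}
Constraint 2 (U + Y = W) on D(U)={2,3,5,6} D(Y)={3,5,7} D(W)={3,4,5,6,8}: U {2,3,5,6}->{2,3,5}; Y {3,5,7}->{3,5}; W {3,4,5,6,8}->{5,6,8}
Constraint 3 (W < U) on D(W)={5,6,8} D(U)={2,3,5}: W {5,6,8}->{}; U {2,3,5}->{}
So after constraint 3: D(Y) = {3,5}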